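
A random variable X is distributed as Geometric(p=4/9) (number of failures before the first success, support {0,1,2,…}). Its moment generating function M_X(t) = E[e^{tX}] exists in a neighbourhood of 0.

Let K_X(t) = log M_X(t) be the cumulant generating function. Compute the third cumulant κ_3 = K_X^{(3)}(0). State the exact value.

M_X(t) = 4/(9*(1 - 5*e^(t)/9))
K_X(t) = log M_X(t) = -log(1 - 5*e^(t)/9) - 2*log(3) + 2*log(2)
K′(t) = -5*e^(t)/(5*e^(t) - 9)
K′′(t) = 45*e^(t)/(25*e^(2*t) - 90*e^(t) + 81)
K′′′(t) = (-225*e^(2*t) - 405*e^(t))/(125*e^(3*t) - 675*e^(2*t) + 1215*e^(t) - 729)

κ_3 = K′′′(0) = 315/32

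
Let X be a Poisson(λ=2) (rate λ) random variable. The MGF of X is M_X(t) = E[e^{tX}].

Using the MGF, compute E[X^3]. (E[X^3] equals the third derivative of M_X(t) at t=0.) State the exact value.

E[X^3] = M^(3)(0) = 22

M_X(t) = e^(2*e^(t) - 2)
M^(3)(t) = (8*e^(3*t)*e^(2*e^(t)) + 12*e^(2*t)*e^(2*e^(t)) + 2*e^(t)*e^(2*e^(t)))*e^(-2)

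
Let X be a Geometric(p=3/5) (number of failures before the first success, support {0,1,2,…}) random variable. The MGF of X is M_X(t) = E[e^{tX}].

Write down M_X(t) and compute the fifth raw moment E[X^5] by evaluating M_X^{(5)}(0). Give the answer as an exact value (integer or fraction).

E[X^5] = M′′′′′(0) = 9854/81

M_X(t) = 3/(5*(1 - 2*e^(t)/5))
M′(t) = 6*e^(t)/(4*e^(2*t) - 20*e^(t) + 25)
M′′(t) = (-12*e^(2*t) - 30*e^(t))/(8*e^(3*t) - 60*e^(2*t) + 150*e^(t) - 125)
M′′′(t) = (24*e^(3*t) + 240*e^(2*t) + 150*e^(t))/(16*e^(4*t) - 160*e^(3*t) + 600*e^(2*t) - 1000*e^(t) + 625)
M′′′′(t) = (-48*e^(4*t) - 1320*e^(3*t) - 3300*e^(2*t) - 750*e^(t))/(32*e^(5*t) - 400*e^(4*t) + 2000*e^(3*t) - 5000*e^(2*t) + 6250*e^(t) - 3125)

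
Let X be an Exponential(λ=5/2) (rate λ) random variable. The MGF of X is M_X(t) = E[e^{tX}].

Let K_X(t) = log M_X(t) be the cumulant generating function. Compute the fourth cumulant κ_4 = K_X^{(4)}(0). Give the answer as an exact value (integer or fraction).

M_X(t) = 5/(2*(5/2 - t))
K_X(t) = log M_X(t) = -log(5/2 - t) - log(2) + log(5)
K^(4)(t) = 96/(16*t^4 - 160*t^3 + 600*t^2 - 1000*t + 625)

κ_4 = K^(4)(0) = 96/625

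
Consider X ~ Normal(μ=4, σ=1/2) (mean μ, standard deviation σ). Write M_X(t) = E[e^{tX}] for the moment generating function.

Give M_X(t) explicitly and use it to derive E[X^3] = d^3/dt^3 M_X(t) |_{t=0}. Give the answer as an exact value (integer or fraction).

M_X(t) = e^(t^2/8 + 4*t)
M′(t) = t*e^(4*t)*e^(t^2/8)/4 + 4*e^(4*t)*e^(t^2/8)
M′′(t) = t^2*e^(4*t)*e^(t^2/8)/16 + 2*t*e^(4*t)*e^(t^2/8) + 65*e^(4*t)*e^(t^2/8)/4
M′′′(t) = t^3*e^(4*t)*e^(t^2/8)/64 + 3*t^2*e^(4*t)*e^(t^2/8)/4 + 195*t*e^(4*t)*e^(t^2/8)/16 + 67*e^(4*t)*e^(t^2/8)

E[X^3] = M′′′(0) = 67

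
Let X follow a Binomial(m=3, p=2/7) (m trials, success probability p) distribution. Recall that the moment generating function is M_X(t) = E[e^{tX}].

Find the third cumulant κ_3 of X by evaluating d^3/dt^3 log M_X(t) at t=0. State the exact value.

κ_3 = D^3[K](0) = 90/343

M_X(t) = (2*e^(t)/7 + 5/7)^3
K_X(t) = log M_X(t) = 3*log(2*e^(t)/7 + 5/7)
D^3[K](t) = (-60*e^(2*t) + 150*e^(t))/(8*e^(3*t) + 60*e^(2*t) + 150*e^(t) + 125)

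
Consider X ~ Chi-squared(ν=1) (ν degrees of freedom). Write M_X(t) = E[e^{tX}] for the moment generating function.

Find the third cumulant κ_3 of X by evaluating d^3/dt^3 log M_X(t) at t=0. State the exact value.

M_X(t) = 1/√(1 - 2*t)
K_X(t) = log M_X(t) = -log(1 - 2*t)/2
D^3[K](t) = -8/(8*t^3 - 12*t^2 + 6*t - 1)

κ_3 = D^3[K](0) = 8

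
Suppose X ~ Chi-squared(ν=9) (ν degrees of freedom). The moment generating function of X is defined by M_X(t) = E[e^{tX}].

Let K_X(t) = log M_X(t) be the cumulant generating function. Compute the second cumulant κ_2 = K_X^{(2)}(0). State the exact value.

κ_2 = K′′(0) = 18

M_X(t) = (1 - 2*t)^(-9/2)
K_X(t) = log M_X(t) = -9*log(1 - 2*t)/2
K′(t) = -9/(2*t - 1)
K′′(t) = 18/(4*t^2 - 4*t + 1)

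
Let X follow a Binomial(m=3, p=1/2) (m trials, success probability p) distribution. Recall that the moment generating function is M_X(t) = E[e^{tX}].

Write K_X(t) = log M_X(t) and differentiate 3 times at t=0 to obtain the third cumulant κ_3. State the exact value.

M_X(t) = (e^(t)/2 + 1/2)^3
K_X(t) = log M_X(t) = 3*log(e^(t)/2 + 1/2)
D^3[K](t) = (-3*e^(2*t) + 3*e^(t))/(e^(3*t) + 3*e^(2*t) + 3*e^(t) + 1)

κ_3 = D^3[K](0) = 0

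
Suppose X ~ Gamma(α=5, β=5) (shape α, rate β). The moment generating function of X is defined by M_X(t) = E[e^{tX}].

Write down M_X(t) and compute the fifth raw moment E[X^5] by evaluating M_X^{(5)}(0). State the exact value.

M_X(t) = 3125/(5 - t)^5
D^5[M](t) = 47250000/(t^10 - 50*t^9 + 1125*t^8 - 15000*t^7 + 131250*t^6 - 787500*t^5 + 3281250*t^4 - 9375000*t^3 + 17578125*t^2 - 19531250*t + 9765625)

E[X^5] = D^5[M](0) = 3024/625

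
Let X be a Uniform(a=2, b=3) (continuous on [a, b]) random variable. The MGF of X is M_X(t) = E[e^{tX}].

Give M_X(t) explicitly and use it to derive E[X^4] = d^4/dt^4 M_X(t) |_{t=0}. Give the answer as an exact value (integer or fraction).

E[X^4] = D^4[M](0) = 211/5

M_X(t) = (e^(3*t) - e^(2*t))/t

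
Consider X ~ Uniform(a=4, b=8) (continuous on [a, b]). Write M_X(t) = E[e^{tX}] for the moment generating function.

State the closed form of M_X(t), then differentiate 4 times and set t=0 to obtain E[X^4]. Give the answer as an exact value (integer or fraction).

E[X^4] = M^(4)(0) = 7936/5

M_X(t) = (e^(8*t) - e^(4*t))/(4*t)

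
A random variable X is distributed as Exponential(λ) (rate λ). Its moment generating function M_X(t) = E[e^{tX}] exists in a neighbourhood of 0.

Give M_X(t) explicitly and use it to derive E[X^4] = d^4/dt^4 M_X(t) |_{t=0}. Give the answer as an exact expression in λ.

M_X(t) = λ/(λ - t)
M′(t) = λ/(λ^2 - 2*λ*t + t^2)
M′′(t) = -2*λ/(-λ^3 + 3*λ^2*t - 3*λ*t^2 + t^3)
M′′′(t) = 6*λ/(λ^4 - 4*λ^3*t + 6*λ^2*t^2 - 4*λ*t^3 + t^4)
M′′′′(t) = -24*λ/(-λ^5 + 5*λ^4*t - 10*λ^3*t^2 + 10*λ^2*t^3 - 5*λ*t^4 + t^5)

E[X^4] = M′′′′(0) = 24/λ^4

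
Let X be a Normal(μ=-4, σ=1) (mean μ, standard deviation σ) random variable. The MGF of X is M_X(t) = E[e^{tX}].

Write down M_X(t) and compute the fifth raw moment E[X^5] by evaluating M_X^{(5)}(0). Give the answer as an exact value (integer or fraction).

E[X^5] = d^5M/dt^5 |_{t=0} = -1724

M_X(t) = e^(t^2/2 - 4*t)
dM/dt = t*e^(-4*t)*e^(t^2/2) - 4*e^(-4*t)*e^(t^2/2)
d^2M/dt^2 = (t^2*e^(t^2/2) - 8*t*e^(t^2/2) + 17*e^(t^2/2))*e^(-4*t)
d^3M/dt^3 = (t^3*e^(t^2/2) - 12*t^2*e^(t^2/2) + 51*t*e^(t^2/2) - 76*e^(t^2/2))*e^(-4*t)
d^4M/dt^4 = (t^4*e^(t^2/2) - 16*t^3*e^(t^2/2) + 102*t^2*e^(t^2/2) - 304*t*e^(t^2/2) + 355*e^(t^2/2))*e^(-4*t)
d^5M/dt^5 = (t^5*e^(t^2/2) - 20*t^4*e^(t^2/2) + 170*t^3*e^(t^2/2) - 760*t^2*e^(t^2/2) + 1775*t*e^(t^2/2) - 1724*e^(t^2/2))*e^(-4*t)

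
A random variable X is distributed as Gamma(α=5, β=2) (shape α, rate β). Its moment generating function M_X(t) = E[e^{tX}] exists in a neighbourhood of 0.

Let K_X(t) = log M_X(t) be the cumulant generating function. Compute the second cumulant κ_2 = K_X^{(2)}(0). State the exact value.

κ_2 = D^2[K](0) = 5/4

M_X(t) = 32/(2 - t)^5
K_X(t) = log M_X(t) = -5*log(2 - t) + 5*log(2)
D^2[K](t) = 5/(t^2 - 4*t + 4)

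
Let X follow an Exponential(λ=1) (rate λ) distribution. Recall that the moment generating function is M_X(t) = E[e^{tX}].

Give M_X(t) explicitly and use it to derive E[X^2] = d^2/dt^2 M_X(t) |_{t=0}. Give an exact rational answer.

E[X^2] = D^2[M](0) = 2

M_X(t) = 1/(1 - t)
D^2[M](t) = -2/(t^3 - 3*t^2 + 3*t - 1)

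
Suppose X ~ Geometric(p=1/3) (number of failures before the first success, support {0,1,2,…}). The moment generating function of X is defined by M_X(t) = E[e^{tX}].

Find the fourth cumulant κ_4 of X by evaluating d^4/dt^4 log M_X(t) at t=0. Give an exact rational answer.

M_X(t) = 1/(3*(1 - 2*e^(t)/3))
K_X(t) = log M_X(t) = -log(1 - 2*e^(t)/3) - log(3)
dK/dt = -2*e^(t)/(2*e^(t) - 3)
d^2K/dt^2 = 6*e^(t)/(4*e^(2*t) - 12*e^(t) + 9)
d^3K/dt^3 = (-12*e^(2*t) - 18*e^(t))/(8*e^(3*t) - 36*e^(2*t) + 54*e^(t) - 27)
d^4K/dt^4 = (24*e^(3*t) + 144*e^(2*t) + 54*e^(t))/(16*e^(4*t) - 96*e^(3*t) + 216*e^(2*t) - 216*e^(t) + 81)

κ_4 = d^4K/dt^4 |_{t=0} = 222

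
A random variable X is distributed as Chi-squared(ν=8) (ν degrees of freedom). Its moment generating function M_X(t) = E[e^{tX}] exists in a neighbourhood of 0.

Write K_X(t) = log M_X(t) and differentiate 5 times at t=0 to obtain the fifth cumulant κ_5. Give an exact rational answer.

M_X(t) = (1 - 2*t)^(-4)
K_X(t) = log M_X(t) = -4*log(1 - 2*t)
K^(5)(t) = -3072/(32*t^5 - 80*t^4 + 80*t^3 - 40*t^2 + 10*t - 1)

κ_5 = K^(5)(0) = 3072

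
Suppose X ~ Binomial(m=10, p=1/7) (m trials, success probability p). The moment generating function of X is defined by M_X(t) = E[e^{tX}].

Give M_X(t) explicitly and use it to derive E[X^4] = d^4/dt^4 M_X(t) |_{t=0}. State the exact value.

E[X^4] = d^4M/dt^4 |_{t=0} = 1420/49

M_X(t) = (e^(t)/7 + 6/7)^10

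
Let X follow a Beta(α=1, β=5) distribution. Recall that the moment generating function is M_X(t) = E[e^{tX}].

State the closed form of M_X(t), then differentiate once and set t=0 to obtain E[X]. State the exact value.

E[X] = dM/dt |_{t=0} = 1/6

M_X(t) = ₁F₁(1; 6; t)
dM/dt = ₁F₁(2; 7; t)/6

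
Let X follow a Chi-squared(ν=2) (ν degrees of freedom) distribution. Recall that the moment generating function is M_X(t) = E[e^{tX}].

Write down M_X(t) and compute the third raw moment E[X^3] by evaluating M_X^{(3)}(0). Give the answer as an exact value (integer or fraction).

E[X^3] = M^(3)(0) = 48

M_X(t) = 1/(1 - 2*t)
M^(3)(t) = 48/(16*t^4 - 32*t^3 + 24*t^2 - 8*t + 1)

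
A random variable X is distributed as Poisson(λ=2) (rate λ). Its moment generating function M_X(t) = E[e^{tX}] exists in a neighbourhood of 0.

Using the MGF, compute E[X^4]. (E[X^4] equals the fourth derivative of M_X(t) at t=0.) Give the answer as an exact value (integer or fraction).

E[X^4] = M′′′′(0) = 94

M_X(t) = e^(2*e^(t) - 2)
M′(t) = 2*e^(-2)*e^(t)*e^(2*e^(t))
M′′(t) = (4*e^(2*t)*e^(2*e^(t)) + 2*e^(t)*e^(2*e^(t)))*e^(-2)
M′′′(t) = (8*e^(3*t)*e^(2*e^(t)) + 12*e^(2*t)*e^(2*e^(t)) + 2*e^(t)*e^(2*e^(t)))*e^(-2)
M′′′′(t) = (16*e^(4*t)*e^(2*e^(t)) + 48*e^(3*t)*e^(2*e^(t)) + 28*e^(2*t)*e^(2*e^(t)) + 2*e^(t)*e^(2*e^(t)))*e^(-2)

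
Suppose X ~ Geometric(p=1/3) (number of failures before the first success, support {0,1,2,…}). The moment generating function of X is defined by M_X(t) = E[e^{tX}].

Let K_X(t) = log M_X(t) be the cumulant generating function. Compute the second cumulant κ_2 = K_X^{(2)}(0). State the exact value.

κ_2 = K^(2)(0) = 6

M_X(t) = 1/(3*(1 - 2*e^(t)/3))
K_X(t) = log M_X(t) = -log(1 - 2*e^(t)/3) - log(3)
K^(2)(t) = 6*e^(t)/(4*e^(2*t) - 12*e^(t) + 9)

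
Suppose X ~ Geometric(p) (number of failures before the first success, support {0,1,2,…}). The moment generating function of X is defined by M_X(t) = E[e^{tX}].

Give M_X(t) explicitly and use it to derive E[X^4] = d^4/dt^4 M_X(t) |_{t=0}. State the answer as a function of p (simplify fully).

E[X^4] = D^4[M](0) = 1 - 15/p + 50/p^2 - 60/p^3 + 24/p^4

M_X(t) = p/(-(1 - p)*e^(t) + 1)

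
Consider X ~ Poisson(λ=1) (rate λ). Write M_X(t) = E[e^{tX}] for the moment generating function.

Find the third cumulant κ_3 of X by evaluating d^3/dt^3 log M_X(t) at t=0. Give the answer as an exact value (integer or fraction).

κ_3 = d^3K/dt^3 |_{t=0} = 1

M_X(t) = e^(e^(t) - 1)
K_X(t) = log M_X(t) = e^(t) - 1
dK/dt = e^(t)
d^2K/dt^2 = e^(t)
d^3K/dt^3 = e^(t)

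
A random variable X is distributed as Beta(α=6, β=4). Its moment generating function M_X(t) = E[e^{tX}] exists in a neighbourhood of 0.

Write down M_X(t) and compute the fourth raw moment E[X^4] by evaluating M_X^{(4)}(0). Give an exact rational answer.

M_X(t) = ₁F₁(6; 10; t)
M′(t) = 3*₁F₁(7; 11; t)/5
M′′(t) = 21*₁F₁(8; 12; t)/55
M′′′(t) = 14*₁F₁(9; 13; t)/55
M′′′′(t) = 126*₁F₁(10; 14; t)/715

E[X^4] = M′′′′(0) = 126/715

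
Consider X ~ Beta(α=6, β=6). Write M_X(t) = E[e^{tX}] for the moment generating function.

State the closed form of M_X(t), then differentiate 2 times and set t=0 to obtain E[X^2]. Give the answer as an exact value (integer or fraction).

E[X^2] = M′′(0) = 7/26

M_X(t) = ₁F₁(6; 12; t)
M′(t) = ₁F₁(7; 13; t)/2
M′′(t) = 7*₁F₁(8; 14; t)/26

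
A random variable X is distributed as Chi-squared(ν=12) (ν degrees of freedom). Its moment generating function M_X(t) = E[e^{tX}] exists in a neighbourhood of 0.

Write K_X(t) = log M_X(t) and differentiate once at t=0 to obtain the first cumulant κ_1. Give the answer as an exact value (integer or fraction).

κ_1 = K^(1)(0) = 12

M_X(t) = (1 - 2*t)^(-6)
K_X(t) = log M_X(t) = -6*log(1 - 2*t)
K^(1)(t) = -12/(2*t - 1)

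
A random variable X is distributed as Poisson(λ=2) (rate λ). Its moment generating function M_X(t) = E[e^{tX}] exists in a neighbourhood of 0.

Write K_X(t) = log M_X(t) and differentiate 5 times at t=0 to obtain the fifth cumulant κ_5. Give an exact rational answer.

M_X(t) = e^(2*e^(t) - 2)
K_X(t) = log M_X(t) = 2*e^(t) - 2
K^(5)(t) = 2*e^(t)

κ_5 = K^(5)(0) = 2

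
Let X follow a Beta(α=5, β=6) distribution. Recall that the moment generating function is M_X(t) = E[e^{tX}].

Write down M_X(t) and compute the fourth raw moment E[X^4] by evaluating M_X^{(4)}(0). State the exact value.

M_X(t) = ₁F₁(5; 11; t)
dM/dt = 5*₁F₁(6; 12; t)/11
d^2M/dt^2 = 5*₁F₁(7; 13; t)/22
d^3M/dt^3 = 35*₁F₁(8; 14; t)/286
d^4M/dt^4 = 10*₁F₁(9; 15; t)/143

E[X^4] = d^4M/dt^4 |_{t=0} = 10/143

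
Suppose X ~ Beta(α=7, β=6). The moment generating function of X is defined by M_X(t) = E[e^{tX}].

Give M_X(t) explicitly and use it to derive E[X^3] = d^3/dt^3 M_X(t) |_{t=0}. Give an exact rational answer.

E[X^3] = d^3M/dt^3 |_{t=0} = 12/65

M_X(t) = ₁F₁(7; 13; t)
dM/dt = 7*₁F₁(8; 14; t)/13
d^2M/dt^2 = 4*₁F₁(9; 15; t)/13
d^3M/dt^3 = 12*₁F₁(10; 16; t)/65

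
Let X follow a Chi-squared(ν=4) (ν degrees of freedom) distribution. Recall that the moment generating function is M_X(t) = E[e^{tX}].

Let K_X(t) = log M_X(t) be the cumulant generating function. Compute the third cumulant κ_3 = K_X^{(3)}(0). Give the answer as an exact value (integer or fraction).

M_X(t) = (1 - 2*t)^(-2)
K_X(t) = log M_X(t) = -2*log(1 - 2*t)
K′(t) = -4/(2*t - 1)
K′′(t) = 8/(4*t^2 - 4*t + 1)
K′′′(t) = -32/(8*t^3 - 12*t^2 + 6*t - 1)

κ_3 = K′′′(0) = 32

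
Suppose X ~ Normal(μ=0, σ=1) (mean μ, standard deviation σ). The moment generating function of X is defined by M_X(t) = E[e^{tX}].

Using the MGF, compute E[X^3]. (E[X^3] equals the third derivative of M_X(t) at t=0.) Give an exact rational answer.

E[X^3] = M′′′(0) = 0

M_X(t) = e^(t^2/2)
M′(t) = t*e^(t^2/2)
M′′(t) = t^2*e^(t^2/2) + e^(t^2/2)
M′′′(t) = t^3*e^(t^2/2) + 3*t*e^(t^2/2)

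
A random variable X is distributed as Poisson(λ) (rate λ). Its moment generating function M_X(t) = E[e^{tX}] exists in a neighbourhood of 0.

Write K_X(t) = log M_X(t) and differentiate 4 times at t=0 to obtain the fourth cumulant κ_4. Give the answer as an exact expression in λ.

κ_4 = d^4K/dt^4 |_{t=0} = λ

M_X(t) = e^(λ*(e^(t) - 1))
K_X(t) = log M_X(t) = λ*(e^(t) - 1)
dK/dt = λ*e^(t)
d^2K/dt^2 = λ*e^(t)
d^3K/dt^3 = λ*e^(t)
d^4K/dt^4 = λ*e^(t)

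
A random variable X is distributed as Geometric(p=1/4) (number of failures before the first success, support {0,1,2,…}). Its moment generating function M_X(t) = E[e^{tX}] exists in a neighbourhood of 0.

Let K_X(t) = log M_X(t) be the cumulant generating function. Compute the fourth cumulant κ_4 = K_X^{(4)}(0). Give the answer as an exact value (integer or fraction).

M_X(t) = 1/(4*(1 - 3*e^(t)/4))
K_X(t) = log M_X(t) = -log(1 - 3*e^(t)/4) - 2*log(2)
K^(4)(t) = (108*e^(3*t) + 576*e^(2*t) + 192*e^(t))/(81*e^(4*t) - 432*e^(3*t) + 864*e^(2*t) - 768*e^(t) + 256)

κ_4 = K^(4)(0) = 876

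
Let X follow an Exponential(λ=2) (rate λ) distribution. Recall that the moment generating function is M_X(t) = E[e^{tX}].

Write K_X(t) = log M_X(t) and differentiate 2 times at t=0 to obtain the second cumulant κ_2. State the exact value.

M_X(t) = 2/(2 - t)
K_X(t) = log M_X(t) = -log(2 - t) + log(2)
dK/dt = -1/(t - 2)
d^2K/dt^2 = 1/(t^2 - 4*t + 4)

κ_2 = d^2K/dt^2 |_{t=0} = 1/4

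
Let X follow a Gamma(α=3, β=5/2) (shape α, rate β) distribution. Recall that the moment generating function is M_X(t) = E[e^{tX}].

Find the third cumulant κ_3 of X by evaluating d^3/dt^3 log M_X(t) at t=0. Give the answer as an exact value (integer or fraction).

M_X(t) = 125/(8*(5/2 - t)^3)
K_X(t) = log M_X(t) = -3*log(5/2 - t) - 3*log(2) + 3*log(5)
dK/dt = -6/(2*t - 5)
d^2K/dt^2 = 12/(4*t^2 - 20*t + 25)
d^3K/dt^3 = -48/(8*t^3 - 60*t^2 + 150*t - 125)

κ_3 = d^3K/dt^3 |_{t=0} = 48/125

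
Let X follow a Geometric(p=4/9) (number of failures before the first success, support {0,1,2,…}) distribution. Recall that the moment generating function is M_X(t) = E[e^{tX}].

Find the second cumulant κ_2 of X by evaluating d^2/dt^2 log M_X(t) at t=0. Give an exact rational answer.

κ_2 = K^(2)(0) = 45/16

M_X(t) = 4/(9*(1 - 5*e^(t)/9))
K_X(t) = log M_X(t) = -log(1 - 5*e^(t)/9) - 2*log(3) + 2*log(2)
K^(2)(t) = 45*e^(t)/(25*e^(2*t) - 90*e^(t) + 81)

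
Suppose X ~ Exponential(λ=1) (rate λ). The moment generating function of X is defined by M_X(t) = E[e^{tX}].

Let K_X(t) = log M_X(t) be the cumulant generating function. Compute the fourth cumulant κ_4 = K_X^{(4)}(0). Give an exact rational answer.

κ_4 = K^(4)(0) = 6

M_X(t) = 1/(1 - t)
K_X(t) = log M_X(t) = -log(1 - t)
K^(4)(t) = 6/(t^4 - 4*t^3 + 6*t^2 - 4*t + 1)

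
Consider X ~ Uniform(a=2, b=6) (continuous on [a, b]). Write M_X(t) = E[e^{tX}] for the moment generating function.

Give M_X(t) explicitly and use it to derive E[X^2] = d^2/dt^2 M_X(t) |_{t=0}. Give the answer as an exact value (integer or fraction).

M_X(t) = (e^(6*t) - e^(2*t))/(4*t)
D^2[M](t) = (18*t^2*e^(6*t) - 2*t^2*e^(2*t) - 6*t*e^(6*t) + 2*t*e^(2*t) + e^(6*t) - e^(2*t))/(2*t^3)

E[X^2] = D^2[M](0) = 52/3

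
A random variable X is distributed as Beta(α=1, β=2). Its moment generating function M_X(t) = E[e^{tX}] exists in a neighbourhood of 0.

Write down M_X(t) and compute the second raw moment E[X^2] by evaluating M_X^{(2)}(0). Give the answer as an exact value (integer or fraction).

E[X^2] = M^(2)(0) = 1/6

M_X(t) = ₁F₁(1; 3; t)
M^(2)(t) = ₁F₁(3; 5; t)/6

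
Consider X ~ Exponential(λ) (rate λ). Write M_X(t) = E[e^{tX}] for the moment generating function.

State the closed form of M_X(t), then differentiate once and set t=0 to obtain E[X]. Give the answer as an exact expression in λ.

E[X] = dM/dt |_{t=0} = 1/λ

M_X(t) = λ/(λ - t)
dM/dt = λ/(λ^2 - 2*λ*t + t^2)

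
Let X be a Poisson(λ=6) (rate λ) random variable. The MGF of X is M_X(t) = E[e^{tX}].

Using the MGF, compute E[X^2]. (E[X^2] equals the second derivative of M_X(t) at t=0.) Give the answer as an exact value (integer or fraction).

M_X(t) = e^(6*e^(t) - 6)
dM/dt = 6*e^(-6)*e^(t)*e^(6*e^(t))
d^2M/dt^2 = (36*e^(2*t)*e^(6*e^(t)) + 6*e^(t)*e^(6*e^(t)))*e^(-6)

E[X^2] = d^2M/dt^2 |_{t=0} = 42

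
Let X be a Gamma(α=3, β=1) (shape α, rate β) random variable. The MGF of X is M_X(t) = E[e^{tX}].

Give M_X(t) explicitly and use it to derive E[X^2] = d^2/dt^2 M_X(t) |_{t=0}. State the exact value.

M_X(t) = (1 - t)^(-3)
dM/dt = 3/(t^4 - 4*t^3 + 6*t^2 - 4*t + 1)
d^2M/dt^2 = -12/(t^5 - 5*t^4 + 10*t^3 - 10*t^2 + 5*t - 1)

E[X^2] = d^2M/dt^2 |_{t=0} = 12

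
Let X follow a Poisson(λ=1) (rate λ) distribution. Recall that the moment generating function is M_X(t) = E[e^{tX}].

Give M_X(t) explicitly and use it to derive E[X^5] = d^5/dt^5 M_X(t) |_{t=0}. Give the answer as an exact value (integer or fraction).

E[X^5] = d^5M/dt^5 |_{t=0} = 52

M_X(t) = e^(e^(t) - 1)
dM/dt = e^(-1)*e^(t)*e^(e^(t))
d^2M/dt^2 = (e^(2*t)*e^(e^(t)) + e^(t)*e^(e^(t)))*e^(-1)
d^3M/dt^3 = (e^(3*t)*e^(e^(t)) + 3*e^(2*t)*e^(e^(t)) + e^(t)*e^(e^(t)))*e^(-1)
d^4M/dt^4 = (e^(4*t)*e^(e^(t)) + 6*e^(3*t)*e^(e^(t)) + 7*e^(2*t)*e^(e^(t)) + e^(t)*e^(e^(t)))*e^(-1)
d^5M/dt^5 = (e^(5*t)*e^(e^(t)) + 10*e^(4*t)*e^(e^(t)) + 25*e^(3*t)*e^(e^(t)) + 15*e^(2*t)*e^(e^(t)) + e^(t)*e^(e^(t)))*e^(-1)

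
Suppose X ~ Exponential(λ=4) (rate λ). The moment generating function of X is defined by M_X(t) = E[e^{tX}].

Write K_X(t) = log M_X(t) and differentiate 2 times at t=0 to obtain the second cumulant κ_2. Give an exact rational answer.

M_X(t) = 4/(4 - t)
K_X(t) = log M_X(t) = -log(4 - t) + 2*log(2)
dK/dt = -1/(t - 4)
d^2K/dt^2 = 1/(t^2 - 8*t + 16)

κ_2 = d^2K/dt^2 |_{t=0} = 1/16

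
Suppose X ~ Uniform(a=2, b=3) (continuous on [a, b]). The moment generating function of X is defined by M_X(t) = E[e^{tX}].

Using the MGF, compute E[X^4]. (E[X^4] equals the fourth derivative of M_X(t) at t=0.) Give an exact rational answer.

M_X(t) = (e^(3*t) - e^(2*t))/t

E[X^4] = D^4[M](0) = 211/5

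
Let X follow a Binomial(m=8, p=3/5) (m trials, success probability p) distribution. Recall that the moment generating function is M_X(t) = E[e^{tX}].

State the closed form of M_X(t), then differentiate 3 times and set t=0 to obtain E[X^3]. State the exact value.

E[X^3] = M′′′(0) = 17232/125

M_X(t) = (3*e^(t)/5 + 2/5)^8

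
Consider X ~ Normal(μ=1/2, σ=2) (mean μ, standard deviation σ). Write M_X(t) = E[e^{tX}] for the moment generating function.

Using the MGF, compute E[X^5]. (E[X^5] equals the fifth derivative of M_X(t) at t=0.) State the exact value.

E[X^5] = D^5[M](0) = 4001/32

M_X(t) = e^(2*t^2 + t/2)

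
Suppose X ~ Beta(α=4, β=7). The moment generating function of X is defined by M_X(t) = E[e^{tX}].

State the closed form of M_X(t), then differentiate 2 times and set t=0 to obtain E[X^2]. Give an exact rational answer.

E[X^2] = D^2[M](0) = 5/33

M_X(t) = ₁F₁(4; 11; t)
D^2[M](t) = 5*₁F₁(6; 13; t)/33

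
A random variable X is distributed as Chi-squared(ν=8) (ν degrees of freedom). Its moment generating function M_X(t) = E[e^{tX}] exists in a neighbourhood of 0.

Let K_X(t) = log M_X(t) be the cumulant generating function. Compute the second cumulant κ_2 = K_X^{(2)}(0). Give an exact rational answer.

M_X(t) = (1 - 2*t)^(-4)
K_X(t) = log M_X(t) = -4*log(1 - 2*t)
K^(2)(t) = 16/(4*t^2 - 4*t + 1)

κ_2 = K^(2)(0) = 16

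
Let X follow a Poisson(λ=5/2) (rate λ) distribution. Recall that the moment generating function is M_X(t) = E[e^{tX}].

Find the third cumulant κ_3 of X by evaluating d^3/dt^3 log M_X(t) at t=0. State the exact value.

κ_3 = d^3K/dt^3 |_{t=0} = 5/2

M_X(t) = e^(5*e^(t)/2 - 5/2)
K_X(t) = log M_X(t) = 5*e^(t)/2 - 5/2
dK/dt = 5*e^(t)/2
d^2K/dt^2 = 5*e^(t)/2
d^3K/dt^3 = 5*e^(t)/2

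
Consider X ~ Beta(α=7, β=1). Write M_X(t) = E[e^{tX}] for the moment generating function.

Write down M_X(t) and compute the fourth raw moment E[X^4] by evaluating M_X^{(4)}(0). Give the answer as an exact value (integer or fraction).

E[X^4] = M^(4)(0) = 7/11

M_X(t) = ₁F₁(7; 8; t)
M^(4)(t) = 7*₁F₁(11; 12; t)/11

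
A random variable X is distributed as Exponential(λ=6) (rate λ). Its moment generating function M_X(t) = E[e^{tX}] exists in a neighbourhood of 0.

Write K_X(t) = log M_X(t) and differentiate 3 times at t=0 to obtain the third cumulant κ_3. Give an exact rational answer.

κ_3 = d^3K/dt^3 |_{t=0} = 1/108

M_X(t) = 6/(6 - t)
K_X(t) = log M_X(t) = -log(6 - t) + log(6)
dK/dt = -1/(t - 6)
d^2K/dt^2 = 1/(t^2 - 12*t + 36)
d^3K/dt^3 = -2/(t^3 - 18*t^2 + 108*t - 216)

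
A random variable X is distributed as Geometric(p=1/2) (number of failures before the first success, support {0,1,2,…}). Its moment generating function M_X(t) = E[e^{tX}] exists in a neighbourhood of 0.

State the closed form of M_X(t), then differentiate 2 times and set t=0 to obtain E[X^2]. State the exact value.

E[X^2] = M′′(0) = 3

M_X(t) = 1/(2*(1 - e^(t)/2))
M′(t) = e^(t)/(e^(2*t) - 4*e^(t) + 4)
M′′(t) = (-e^(2*t) - 2*e^(t))/(e^(3*t) - 6*e^(2*t) + 12*e^(t) - 8)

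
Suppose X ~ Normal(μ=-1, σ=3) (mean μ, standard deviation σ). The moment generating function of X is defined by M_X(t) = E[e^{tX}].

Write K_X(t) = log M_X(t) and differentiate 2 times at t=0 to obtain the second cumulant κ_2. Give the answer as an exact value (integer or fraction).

M_X(t) = e^(9*t^2/2 - t)
K_X(t) = log M_X(t) = 9*t^2/2 - t
K′(t) = 9*t - 1
K′′(t) = 9

κ_2 = K′′(0) = 9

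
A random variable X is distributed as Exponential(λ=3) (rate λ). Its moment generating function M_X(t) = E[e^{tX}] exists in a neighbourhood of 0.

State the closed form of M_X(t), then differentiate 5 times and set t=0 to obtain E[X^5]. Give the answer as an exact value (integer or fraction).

E[X^5] = M′′′′′(0) = 40/81

M_X(t) = 3/(3 - t)
M′(t) = 3/(t^2 - 6*t + 9)
M′′(t) = -6/(t^3 - 9*t^2 + 27*t - 27)
M′′′(t) = 18/(t^4 - 12*t^3 + 54*t^2 - 108*t + 81)
M′′′′(t) = -72/(t^5 - 15*t^4 + 90*t^3 - 270*t^2 + 405*t - 243)
M′′′′′(t) = 360/(t^6 - 18*t^5 + 135*t^4 - 540*t^3 + 1215*t^2 - 1458*t + 729)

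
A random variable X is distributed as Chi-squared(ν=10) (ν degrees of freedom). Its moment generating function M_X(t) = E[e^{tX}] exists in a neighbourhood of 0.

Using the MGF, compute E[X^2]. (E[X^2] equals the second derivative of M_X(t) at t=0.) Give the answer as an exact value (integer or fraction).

M_X(t) = (1 - 2*t)^(-5)
dM/dt = 10/(64*t^6 - 192*t^5 + 240*t^4 - 160*t^3 + 60*t^2 - 12*t + 1)
d^2M/dt^2 = -120/(128*t^7 - 448*t^6 + 672*t^5 - 560*t^4 + 280*t^3 - 84*t^2 + 14*t - 1)

E[X^2] = d^2M/dt^2 |_{t=0} = 120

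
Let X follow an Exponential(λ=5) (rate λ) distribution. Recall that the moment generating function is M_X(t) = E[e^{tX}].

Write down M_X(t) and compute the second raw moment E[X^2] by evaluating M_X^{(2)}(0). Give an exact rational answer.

M_X(t) = 5/(5 - t)
M^(2)(t) = -10/(t^3 - 15*t^2 + 75*t - 125)

E[X^2] = M^(2)(0) = 2/25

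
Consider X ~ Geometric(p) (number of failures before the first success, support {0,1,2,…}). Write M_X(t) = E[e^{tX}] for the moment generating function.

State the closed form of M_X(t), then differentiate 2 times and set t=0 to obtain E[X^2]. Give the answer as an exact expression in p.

E[X^2] = D^2[M](0) = 1 - 3/p + 2/p^2

M_X(t) = p/(-(1 - p)*e^(t) + 1)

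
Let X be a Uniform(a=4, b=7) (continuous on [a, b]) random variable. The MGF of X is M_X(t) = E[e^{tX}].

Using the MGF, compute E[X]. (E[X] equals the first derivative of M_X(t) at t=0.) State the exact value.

E[X] = M^(1)(0) = 11/2

M_X(t) = (e^(7*t) - e^(4*t))/(3*t)
M^(1)(t) = (7*t*e^(7*t) - 4*t*e^(4*t) - e^(7*t) + e^(4*t))/(3*t^2)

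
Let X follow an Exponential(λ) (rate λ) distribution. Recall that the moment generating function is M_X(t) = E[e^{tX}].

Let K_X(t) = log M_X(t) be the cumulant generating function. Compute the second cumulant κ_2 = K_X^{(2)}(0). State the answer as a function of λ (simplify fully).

κ_2 = d^2K/dt^2 |_{t=0} = λ^(-2)

M_X(t) = λ/(λ - t)
K_X(t) = log M_X(t) = log(λ) - log(λ - t)
dK/dt = -1/(-λ + t)
d^2K/dt^2 = 1/(λ^2 - 2*λ*t + t^2)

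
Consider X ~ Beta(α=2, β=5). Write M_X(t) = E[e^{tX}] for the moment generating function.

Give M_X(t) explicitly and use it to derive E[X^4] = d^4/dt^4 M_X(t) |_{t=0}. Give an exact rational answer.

M_X(t) = ₁F₁(2; 7; t)
M^(4)(t) = ₁F₁(6; 11; t)/42

E[X^4] = M^(4)(0) = 1/42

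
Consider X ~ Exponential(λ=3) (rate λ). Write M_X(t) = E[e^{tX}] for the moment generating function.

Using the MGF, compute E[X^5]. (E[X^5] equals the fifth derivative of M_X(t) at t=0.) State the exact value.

M_X(t) = 3/(3 - t)
M′(t) = 3/(t^2 - 6*t + 9)
M′′(t) = -6/(t^3 - 9*t^2 + 27*t - 27)
M′′′(t) = 18/(t^4 - 12*t^3 + 54*t^2 - 108*t + 81)
M′′′′(t) = -72/(t^5 - 15*t^4 + 90*t^3 - 270*t^2 + 405*t - 243)
M′′′′′(t) = 360/(t^6 - 18*t^5 + 135*t^4 - 540*t^3 + 1215*t^2 - 1458*t + 729)

E[X^5] = M′′′′′(0) = 40/81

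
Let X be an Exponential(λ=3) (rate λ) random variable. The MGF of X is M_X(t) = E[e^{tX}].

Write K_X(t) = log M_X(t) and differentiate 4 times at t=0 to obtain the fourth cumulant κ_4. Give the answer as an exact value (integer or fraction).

M_X(t) = 3/(3 - t)
K_X(t) = log M_X(t) = -log(3 - t) + log(3)
D^4[K](t) = 6/(t^4 - 12*t^3 + 54*t^2 - 108*t + 81)

κ_4 = D^4[K](0) = 2/27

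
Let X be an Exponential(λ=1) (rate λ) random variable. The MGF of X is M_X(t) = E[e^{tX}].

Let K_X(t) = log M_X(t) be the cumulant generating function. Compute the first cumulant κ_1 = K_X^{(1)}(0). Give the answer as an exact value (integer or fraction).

M_X(t) = 1/(1 - t)
K_X(t) = log M_X(t) = -log(1 - t)
K^(1)(t) = -1/(t - 1)

κ_1 = K^(1)(0) = 1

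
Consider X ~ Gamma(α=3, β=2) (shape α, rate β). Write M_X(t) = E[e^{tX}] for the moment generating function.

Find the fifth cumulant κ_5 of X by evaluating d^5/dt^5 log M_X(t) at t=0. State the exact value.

M_X(t) = 8/(2 - t)^3
K_X(t) = log M_X(t) = -3*log(2 - t) + 3*log(2)
K^(5)(t) = -72/(t^5 - 10*t^4 + 40*t^3 - 80*t^2 + 80*t - 32)

κ_5 = K^(5)(0) = 9/4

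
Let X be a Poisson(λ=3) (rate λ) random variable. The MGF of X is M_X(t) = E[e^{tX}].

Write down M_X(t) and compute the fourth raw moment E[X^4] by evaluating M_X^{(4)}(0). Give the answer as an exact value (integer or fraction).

M_X(t) = e^(3*e^(t) - 3)
M′(t) = 3*e^(-3)*e^(t)*e^(3*e^(t))
M′′(t) = (9*e^(2*t)*e^(3*e^(t)) + 3*e^(t)*e^(3*e^(t)))*e^(-3)
M′′′(t) = (27*e^(3*t)*e^(3*e^(t)) + 27*e^(2*t)*e^(3*e^(t)) + 3*e^(t)*e^(3*e^(t)))*e^(-3)
M′′′′(t) = (81*e^(4*t)*e^(3*e^(t)) + 162*e^(3*t)*e^(3*e^(t)) + 63*e^(2*t)*e^(3*e^(t)) + 3*e^(t)*e^(3*e^(t)))*e^(-3)

E[X^4] = M′′′′(0) = 309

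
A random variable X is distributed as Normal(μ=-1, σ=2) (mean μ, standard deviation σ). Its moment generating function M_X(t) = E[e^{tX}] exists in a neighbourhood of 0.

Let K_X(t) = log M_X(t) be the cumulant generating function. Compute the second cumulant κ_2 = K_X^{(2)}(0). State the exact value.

κ_2 = D^2[K](0) = 4

M_X(t) = e^(2*t^2 - t)
K_X(t) = log M_X(t) = 2*t^2 - t
D^2[K](t) = 4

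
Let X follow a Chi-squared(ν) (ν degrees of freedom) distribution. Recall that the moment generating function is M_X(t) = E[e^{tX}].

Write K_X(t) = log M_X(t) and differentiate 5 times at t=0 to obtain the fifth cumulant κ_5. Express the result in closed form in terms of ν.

M_X(t) = (1 - 2*t)^(-ν/2)
K_X(t) = log M_X(t) = -ν*log(1 - 2*t)/2
dK/dt = -ν/(2*t - 1)
d^2K/dt^2 = 2*ν/(4*t^2 - 4*t + 1)
d^3K/dt^3 = -8*ν/(8*t^3 - 12*t^2 + 6*t - 1)
d^4K/dt^4 = 48*ν/(16*t^4 - 32*t^3 + 24*t^2 - 8*t + 1)
d^5K/dt^5 = -384*ν/(32*t^5 - 80*t^4 + 80*t^3 - 40*t^2 + 10*t - 1)

κ_5 = d^5K/dt^5 |_{t=0} = 384*ν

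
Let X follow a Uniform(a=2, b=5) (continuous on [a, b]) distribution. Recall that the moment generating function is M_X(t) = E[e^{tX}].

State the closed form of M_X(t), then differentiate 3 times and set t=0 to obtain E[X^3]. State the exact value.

M_X(t) = (e^(5*t) - e^(2*t))/(3*t)
M^(3)(t) = (125*t^3*e^(5*t) - 8*t^3*e^(2*t) - 75*t^2*e^(5*t) + 12*t^2*e^(2*t) + 30*t*e^(5*t) - 12*t*e^(2*t) - 6*e^(5*t) + 6*e^(2*t))/(3*t^4)

E[X^3] = M^(3)(0) = 203/4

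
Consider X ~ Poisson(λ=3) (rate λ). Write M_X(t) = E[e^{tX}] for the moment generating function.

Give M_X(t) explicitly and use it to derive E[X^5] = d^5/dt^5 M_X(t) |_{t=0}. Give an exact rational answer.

M_X(t) = e^(3*e^(t) - 3)
dM/dt = 3*e^(-3)*e^(t)*e^(3*e^(t))
d^2M/dt^2 = (9*e^(2*t)*e^(3*e^(t)) + 3*e^(t)*e^(3*e^(t)))*e^(-3)
d^3M/dt^3 = (27*e^(3*t)*e^(3*e^(t)) + 27*e^(2*t)*e^(3*e^(t)) + 3*e^(t)*e^(3*e^(t)))*e^(-3)
d^4M/dt^4 = (81*e^(4*t)*e^(3*e^(t)) + 162*e^(3*t)*e^(3*e^(t)) + 63*e^(2*t)*e^(3*e^(t)) + 3*e^(t)*e^(3*e^(t)))*e^(-3)
d^5M/dt^5 = (243*e^(5*t)*e^(3*e^(t)) + 810*e^(4*t)*e^(3*e^(t)) + 675*e^(3*t)*e^(3*e^(t)) + 135*e^(2*t)*e^(3*e^(t)) + 3*e^(t)*e^(3*e^(t)))*e^(-3)

E[X^5] = d^5M/dt^5 |_{t=0} = 1866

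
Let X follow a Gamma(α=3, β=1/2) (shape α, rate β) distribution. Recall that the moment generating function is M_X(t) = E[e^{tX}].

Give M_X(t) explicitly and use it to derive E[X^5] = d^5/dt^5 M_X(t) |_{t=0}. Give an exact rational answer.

M_X(t) = 1/(8*(1/2 - t)^3)
M′(t) = 6/(16*t^4 - 32*t^3 + 24*t^2 - 8*t + 1)
M′′(t) = -48/(32*t^5 - 80*t^4 + 80*t^3 - 40*t^2 + 10*t - 1)
M′′′(t) = 480/(64*t^6 - 192*t^5 + 240*t^4 - 160*t^3 + 60*t^2 - 12*t + 1)
M′′′′(t) = -5760/(128*t^7 - 448*t^6 + 672*t^5 - 560*t^4 + 280*t^3 - 84*t^2 + 14*t - 1)
M′′′′′(t) = 80640/(256*t^8 - 1024*t^7 + 1792*t^6 - 1792*t^5 + 1120*t^4 - 448*t^3 + 112*t^2 - 16*t + 1)

E[X^5] = M′′′′′(0) = 80640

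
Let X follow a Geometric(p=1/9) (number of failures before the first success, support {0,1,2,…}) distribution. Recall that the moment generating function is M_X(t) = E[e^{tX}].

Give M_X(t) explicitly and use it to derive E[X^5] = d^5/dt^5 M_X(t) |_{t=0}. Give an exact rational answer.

E[X^5] = M^(5)(0) = 4993928

M_X(t) = 1/(9*(1 - 8*e^(t)/9))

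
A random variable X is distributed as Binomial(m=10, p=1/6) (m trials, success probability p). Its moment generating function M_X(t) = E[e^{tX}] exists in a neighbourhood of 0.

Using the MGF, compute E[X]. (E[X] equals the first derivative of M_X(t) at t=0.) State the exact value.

M_X(t) = (e^(t)/6 + 5/6)^10

E[X] = dM/dt |_{t=0} = 5/3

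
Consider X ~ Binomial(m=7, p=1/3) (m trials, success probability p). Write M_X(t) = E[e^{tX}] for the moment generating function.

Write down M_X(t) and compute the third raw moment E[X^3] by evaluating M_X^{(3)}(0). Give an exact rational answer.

M_X(t) = (e^(t)/3 + 2/3)^7
D^3[M](t) = 343*e^(7*t)/2187 + 112*e^(6*t)/81 + 3500*e^(5*t)/729 + 17920*e^(4*t)/2187 + 560*e^(3*t)/81 + 1792*e^(2*t)/729 + 448*e^(t)/2187

E[X^3] = D^3[M](0) = 217/9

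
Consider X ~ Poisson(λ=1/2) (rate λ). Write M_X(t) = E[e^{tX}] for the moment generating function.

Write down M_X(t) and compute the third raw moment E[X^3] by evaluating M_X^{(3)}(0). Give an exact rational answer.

E[X^3] = M^(3)(0) = 11/8

M_X(t) = e^(e^(t)/2 - 1/2)
M^(3)(t) = (e^(3*t)*e^(e^(t)/2) + 6*e^(2*t)*e^(e^(t)/2) + 4*e^(t)*e^(e^(t)/2))*e^(-1/2)/8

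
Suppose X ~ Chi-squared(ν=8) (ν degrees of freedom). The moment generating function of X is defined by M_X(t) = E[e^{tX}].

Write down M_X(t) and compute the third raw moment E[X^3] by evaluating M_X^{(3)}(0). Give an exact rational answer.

M_X(t) = (1 - 2*t)^(-4)
D^3[M](t) = -960/(128*t^7 - 448*t^6 + 672*t^5 - 560*t^4 + 280*t^3 - 84*t^2 + 14*t - 1)

E[X^3] = D^3[M](0) = 960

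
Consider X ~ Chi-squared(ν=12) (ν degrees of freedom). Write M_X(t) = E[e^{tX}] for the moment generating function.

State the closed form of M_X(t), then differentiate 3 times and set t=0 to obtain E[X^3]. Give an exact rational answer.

E[X^3] = D^3[M](0) = 2688

M_X(t) = (1 - 2*t)^(-6)
D^3[M](t) = -2688/(512*t^9 - 2304*t^8 + 4608*t^7 - 5376*t^6 + 4032*t^5 - 2016*t^4 + 672*t^3 - 144*t^2 + 18*t - 1)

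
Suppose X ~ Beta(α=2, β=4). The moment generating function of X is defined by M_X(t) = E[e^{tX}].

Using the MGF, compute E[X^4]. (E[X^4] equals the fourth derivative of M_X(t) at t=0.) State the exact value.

E[X^4] = M^(4)(0) = 5/126

M_X(t) = ₁F₁(2; 6; t)
M^(4)(t) = 5*₁F₁(6; 10; t)/126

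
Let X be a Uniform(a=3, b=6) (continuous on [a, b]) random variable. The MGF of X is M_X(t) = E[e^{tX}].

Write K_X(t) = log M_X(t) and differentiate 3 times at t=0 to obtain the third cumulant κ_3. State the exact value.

κ_3 = d^3K/dt^3 |_{t=0} = 0

M_X(t) = (e^(6*t) - e^(3*t))/(3*t)
K_X(t) = log M_X(t) = -log(t) + log(e^(6*t) - e^(3*t)) - log(3)
dK/dt = (6*t*e^(3*t) - 3*t - e^(3*t) + 1)/(t*e^(3*t) - t)
d^2K/dt^2 = (-9*t^2*e^(3*t) + e^(6*t) - 2*e^(3*t) + 1)/(t^2*e^(6*t) - 2*t^2*e^(3*t) + t^2)
d^3K/dt^3 = (27*t^3*e^(6*t) + 27*t^3*e^(3*t) - 2*e^(9*t) + 6*e^(6*t) - 6*e^(3*t) + 2)/(t^3*e^(9*t) - 3*t^3*e^(6*t) + 3*t^3*e^(3*t) - t^3)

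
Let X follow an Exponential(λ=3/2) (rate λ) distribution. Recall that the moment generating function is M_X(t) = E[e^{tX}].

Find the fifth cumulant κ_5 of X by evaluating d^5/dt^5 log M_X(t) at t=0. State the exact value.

κ_5 = K′′′′′(0) = 256/81

M_X(t) = 3/(2*(3/2 - t))
K_X(t) = log M_X(t) = -log(3/2 - t) - log(2) + log(3)
K′(t) = -2/(2*t - 3)
K′′(t) = 4/(4*t^2 - 12*t + 9)
K′′′(t) = -16/(8*t^3 - 36*t^2 + 54*t - 27)
K′′′′(t) = 96/(16*t^4 - 96*t^3 + 216*t^2 - 216*t + 81)
K′′′′′(t) = -768/(32*t^5 - 240*t^4 + 720*t^3 - 1080*t^2 + 810*t - 243)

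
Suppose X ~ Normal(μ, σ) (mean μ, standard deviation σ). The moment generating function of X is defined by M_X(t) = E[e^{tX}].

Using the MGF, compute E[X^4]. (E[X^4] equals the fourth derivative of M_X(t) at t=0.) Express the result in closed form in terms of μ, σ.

M_X(t) = e^(μ*t + σ^2*t^2/2)

E[X^4] = M^(4)(0) = μ^4 + 6*μ^2*σ^2 + 3*σ^4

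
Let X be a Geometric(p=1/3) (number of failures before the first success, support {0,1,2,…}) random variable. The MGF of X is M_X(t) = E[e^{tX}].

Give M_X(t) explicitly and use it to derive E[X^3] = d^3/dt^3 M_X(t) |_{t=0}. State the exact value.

M_X(t) = 1/(3*(1 - 2*e^(t)/3))
dM/dt = 2*e^(t)/(4*e^(2*t) - 12*e^(t) + 9)
d^2M/dt^2 = (-4*e^(2*t) - 6*e^(t))/(8*e^(3*t) - 36*e^(2*t) + 54*e^(t) - 27)
d^3M/dt^3 = (8*e^(3*t) + 48*e^(2*t) + 18*e^(t))/(16*e^(4*t) - 96*e^(3*t) + 216*e^(2*t) - 216*e^(t) + 81)

E[X^3] = d^3M/dt^3 |_{t=0} = 74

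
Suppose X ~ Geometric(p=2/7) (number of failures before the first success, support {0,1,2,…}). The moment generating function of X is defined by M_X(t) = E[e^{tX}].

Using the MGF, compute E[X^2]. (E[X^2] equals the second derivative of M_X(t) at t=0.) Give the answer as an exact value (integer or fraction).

M_X(t) = 2/(7*(1 - 5*e^(t)/7))
D^2[M](t) = (-50*e^(2*t) - 70*e^(t))/(125*e^(3*t) - 525*e^(2*t) + 735*e^(t) - 343)

E[X^2] = D^2[M](0) = 15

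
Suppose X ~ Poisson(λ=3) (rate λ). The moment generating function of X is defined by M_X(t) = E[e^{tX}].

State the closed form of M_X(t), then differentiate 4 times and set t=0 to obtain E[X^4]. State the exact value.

M_X(t) = e^(3*e^(t) - 3)
dM/dt = 3*e^(-3)*e^(t)*e^(3*e^(t))
d^2M/dt^2 = (9*e^(2*t)*e^(3*e^(t)) + 3*e^(t)*e^(3*e^(t)))*e^(-3)
d^3M/dt^3 = (27*e^(3*t)*e^(3*e^(t)) + 27*e^(2*t)*e^(3*e^(t)) + 3*e^(t)*e^(3*e^(t)))*e^(-3)
d^4M/dt^4 = (81*e^(4*t)*e^(3*e^(t)) + 162*e^(3*t)*e^(3*e^(t)) + 63*e^(2*t)*e^(3*e^(t)) + 3*e^(t)*e^(3*e^(t)))*e^(-3)

E[X^4] = d^4M/dt^4 |_{t=0} = 309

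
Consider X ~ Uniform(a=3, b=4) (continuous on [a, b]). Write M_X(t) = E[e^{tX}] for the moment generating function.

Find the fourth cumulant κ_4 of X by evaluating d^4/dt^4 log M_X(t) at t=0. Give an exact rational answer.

M_X(t) = (e^(4*t) - e^(3*t))/t
K_X(t) = log M_X(t) = -log(t) + log(e^(4*t) - e^(3*t))
K′(t) = (4*t*e^(t) - 3*t - e^(t) + 1)/(t*e^(t) - t)
K′′(t) = (-t^2*e^(t) + e^(2*t) - 2*e^(t) + 1)/(t^2*e^(2*t) - 2*t^2*e^(t) + t^2)
K′′′(t) = (t^3*e^(2*t) + t^3*e^(t) - 2*e^(3*t) + 6*e^(2*t) - 6*e^(t) + 2)/(t^3*e^(3*t) - 3*t^3*e^(2*t) + 3*t^3*e^(t) - t^3)

κ_4 = K′′′′(0) = -1/120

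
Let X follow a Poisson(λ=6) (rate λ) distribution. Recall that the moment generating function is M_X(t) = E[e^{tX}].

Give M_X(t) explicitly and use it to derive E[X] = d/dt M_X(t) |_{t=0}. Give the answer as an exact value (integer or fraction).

E[X] = M′(0) = 6

M_X(t) = e^(6*e^(t) - 6)
M′(t) = 6*e^(-6)*e^(t)*e^(6*e^(t))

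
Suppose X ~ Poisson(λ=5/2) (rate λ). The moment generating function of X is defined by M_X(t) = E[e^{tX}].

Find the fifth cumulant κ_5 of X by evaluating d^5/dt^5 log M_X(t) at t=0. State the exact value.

κ_5 = K′′′′′(0) = 5/2

M_X(t) = e^(5*e^(t)/2 - 5/2)
K_X(t) = log M_X(t) = 5*e^(t)/2 - 5/2
K′(t) = 5*e^(t)/2
K′′(t) = 5*e^(t)/2
K′′′(t) = 5*e^(t)/2
K′′′′(t) = 5*e^(t)/2
K′′′′′(t) = 5*e^(t)/2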